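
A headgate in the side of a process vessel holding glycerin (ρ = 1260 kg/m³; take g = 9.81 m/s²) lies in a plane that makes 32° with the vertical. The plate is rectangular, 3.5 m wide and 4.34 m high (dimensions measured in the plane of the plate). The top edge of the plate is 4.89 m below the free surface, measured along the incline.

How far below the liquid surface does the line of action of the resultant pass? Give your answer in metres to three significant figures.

h_p = 6.18 m

γ = ρg = 1260 × 9.81 / 1000 = 12.3606 kN/m³.
The plate makes 32° with the vertical, i.e. θ = 90° − 32° = 58° to the horizontal. Measuring y along the incline from the free-surface line, vertical depth h = y·sinθ with sinθ = 0.848048.
The centroid lies 4.34/2 = 2.17 m below the top edge, so y_c = 4.89 + 2.17 = 7.06 m and h_c = 7.06 × 0.848048 = 5.98722 m.
A = 3.5 × 4.34 = 15.19 m².
Resultant F = γ·h_c·A = 12.3606 × 5.98722 × 15.19 = 1124.15 kN.
I_c = b·h³/12 = 3.5 × 4.34³/12 = 23.8427 m⁴.
Centre of pressure: y_p = y_c + I_c/(y_c·A) = 7.06 + 23.8427/(7.06 × 15.19) = 7.06 + 0.222327 = 7.28233 m along the plane.
Vertically, h_p = y_p·sinθ = 7.28233 × 0.848048 = 6.17577 m.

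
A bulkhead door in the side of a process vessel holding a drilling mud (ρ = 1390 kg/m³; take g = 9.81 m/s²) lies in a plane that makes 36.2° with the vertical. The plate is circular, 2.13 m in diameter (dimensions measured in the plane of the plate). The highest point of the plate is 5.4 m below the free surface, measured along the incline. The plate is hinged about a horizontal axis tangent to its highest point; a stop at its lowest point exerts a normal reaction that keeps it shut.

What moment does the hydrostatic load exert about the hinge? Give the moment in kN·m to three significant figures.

M ≈ 281 kN·m

γ = ρg = 1390 × 9.81 / 1000 = 13.6359 kN/m³.
The plate makes 36.2° with the vertical, i.e. θ = 90° − 36.2° = 53.8° to the horizontal. Measuring y along the incline from the free-surface line, vertical depth h = y·sinθ with sinθ = 0.806960.
The centroid is at the centre, 1.065 m below the top of the plate, so y_c = 5.4 + 1.065 = 6.465 m and h_c = 6.465 × 0.806960 = 5.217 m.
A = π(1.065)² = 3.56327 m².
Resultant F = γ·h_c·A = 13.6359 × 5.217 × 3.56327 = 253.486 kN.
I_c = πr⁴/4 = π × 1.065⁴/4 = 1.01039 m⁴.
Centre of pressure: y_p = y_c + I_c/(y_c·A) = 6.465 + 1.01039/(6.465 × 3.56327) = 6.465 + 0.0438603 = 6.50886 m along the plane.
The resultant acts 1.065 + 0.0438603 = 1.10886 m (along the plate) below the hinge at the top edge, so the moment about the hinge is M = F × 1.10886 = 253.486 × 1.10886 = 281.08 kN·m.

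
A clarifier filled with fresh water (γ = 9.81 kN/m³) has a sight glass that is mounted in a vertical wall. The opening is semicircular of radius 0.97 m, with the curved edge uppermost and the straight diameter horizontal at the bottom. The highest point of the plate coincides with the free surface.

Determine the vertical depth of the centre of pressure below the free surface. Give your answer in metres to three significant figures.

h_p = 0.676 m

γ = 9.81 kN/m³.
The centroid lies 4r/(3π) = 0.411681 m above the diameter, so r − 4r/(3π) = 0.97 − 0.411681 = 0.558319 m below the topmost point, so the centroid depth is h_c = 0.558319 m.
A = πr²/2 = π × 0.97²/2 = 1.47796 m².
Resultant F = γ·h_c·A = 9.81 × 0.558319 × 1.47796 = 8.09495 kN.
I_c = (π/8 − 8/(9π))·r⁴ = 0.109757 × 0.97⁴ = 0.0971671 m⁴.
Centre of pressure: y_p = y_c + I_c/(y_c·A) = 0.558319 + 0.0971671/(0.558319 × 1.47796) = 0.558319 + 0.117754 = 0.676073 m along the plane.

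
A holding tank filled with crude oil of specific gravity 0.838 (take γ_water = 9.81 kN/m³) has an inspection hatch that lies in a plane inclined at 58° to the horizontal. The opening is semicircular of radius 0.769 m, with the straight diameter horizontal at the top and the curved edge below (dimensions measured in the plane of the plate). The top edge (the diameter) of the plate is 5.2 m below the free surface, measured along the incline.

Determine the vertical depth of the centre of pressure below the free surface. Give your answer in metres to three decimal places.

h_p = 4.693 m

γ = 0.838 × 9.81 = 8.22078 kN/m³.
Let θ = 58° be the plate's angle to the horizontal; measure y along the incline from where the plane meets the free surface. Vertical depth h = y·sinθ with sinθ = 0.848048.
The centroid of a semicircle lies 4r/(3π) = 0.326374 m from the diameter, here below the top edge, so y_c = 5.2 + 0.326374 = 5.52637 m and h_c = 5.52637 × 0.848048 = 4.68663 m.
A = πr²/2 = π × 0.769²/2 = 0.928908 m².
Resultant F = γ·h_c·A = 8.22078 × 4.68663 × 0.928908 = 35.7887 kN.
I_c = (π/8 − 8/(9π))·r⁴ = 0.109757 × 0.769⁴ = 0.0383829 m⁴.
Centre of pressure: y_p = y_c + I_c/(y_c·A) = 5.52637 + 0.0383829/(5.52637 × 0.928908) = 5.52637 + 0.00747696 = 5.53385 m along the plane.
Vertically, h_p = y_p·sinθ = 5.53385 × 0.848048 = 4.69297 m.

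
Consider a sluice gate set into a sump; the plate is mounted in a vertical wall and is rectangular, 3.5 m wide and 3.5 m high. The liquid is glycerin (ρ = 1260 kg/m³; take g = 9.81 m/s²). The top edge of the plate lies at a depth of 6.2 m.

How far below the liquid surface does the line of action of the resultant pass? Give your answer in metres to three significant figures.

γ = ρg = 1260 × 9.81 / 1000 = 12.3606 kN/m³.
The centroid lies 3.5/2 = 1.75 m below the top edge, so the centroid depth is h_c = 6.2 + 1.75 = 7.95 m.
A = 3.5 × 3.5 = 12.25 m².
Resultant F = γ·h_c·A = 12.3606 × 7.95 × 12.25 = 1203.77 kN.
I_c = b·h³/12 = 3.5 × 3.5³/12 = 12.5052 m⁴.
Centre of pressure: y_p = y_c + I_c/(y_c·A) = 7.95 + 12.5052/(7.95 × 12.25) = 7.95 + 0.128407 = 8.07841 m along the plane.

h_p = 8.08 m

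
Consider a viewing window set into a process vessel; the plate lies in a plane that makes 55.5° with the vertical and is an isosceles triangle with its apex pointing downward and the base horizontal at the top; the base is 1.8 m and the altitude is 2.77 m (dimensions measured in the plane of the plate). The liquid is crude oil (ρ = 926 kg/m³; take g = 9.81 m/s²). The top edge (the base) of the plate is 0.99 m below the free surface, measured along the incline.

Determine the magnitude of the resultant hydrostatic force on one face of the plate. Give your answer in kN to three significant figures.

F ≈ 24.5 kN

γ = ρg = 926 × 9.81 / 1000 = 9.08406 kN/m³.
The plate makes 55.5° with the vertical, i.e. θ = 90° − 55.5° = 34.5° to the horizontal. Measuring y along the incline from the free-surface line, vertical depth h = y·sinθ with sinθ = 0.566406.
With the apex down, the centroid sits h/3 = 2.77/3 = 0.923333 m below the base (the top edge), so y_c = 0.99 + 0.923333 = 1.91333 m and h_c = 1.91333 × 0.566406 = 1.08372 m.
A = ½ × 1.8 × 2.77 = 2.493 m².
Resultant F = γ·h_c·A = 9.08406 × 1.08372 × 2.493 = 24.5425 kN.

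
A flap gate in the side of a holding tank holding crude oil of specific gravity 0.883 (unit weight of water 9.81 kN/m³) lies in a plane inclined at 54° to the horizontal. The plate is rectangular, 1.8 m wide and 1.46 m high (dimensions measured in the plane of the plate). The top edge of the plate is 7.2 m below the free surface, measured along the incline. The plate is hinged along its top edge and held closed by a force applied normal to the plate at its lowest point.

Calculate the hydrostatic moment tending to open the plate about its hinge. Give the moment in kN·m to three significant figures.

M ≈ 110 kN·m

γ = 0.883 × 9.81 = 8.66223 kN/m³.
Let θ = 54° be the plate's angle to the horizontal; measure y along the incline from where the plane meets the free surface. Vertical depth h = y·sinθ with sinθ = 0.809017.
The centroid lies 1.46/2 = 0.73 m below the top edge, so y_c = 7.2 + 0.73 = 7.93 m and h_c = 7.93 × 0.809017 = 6.4155 m.
A = 1.8 × 1.46 = 2.628 m².
Resultant F = γ·h_c·A = 8.66223 × 6.4155 × 2.628 = 146.045 kN.
I_c = b·h³/12 = 1.8 × 1.46³/12 = 0.46682 m⁴.
Centre of pressure: y_p = y_c + I_c/(y_c·A) = 7.93 + 0.46682/(7.93 × 2.628) = 7.93 + 0.0224001 = 7.9524 m along the plane.
The resultant acts 0.73 + 0.0224001 = 0.7524 m (along the plate) below the hinge at the top edge, so the moment about the hinge is M = F × 0.7524 = 146.045 × 0.7524 = 109.884 kN·m.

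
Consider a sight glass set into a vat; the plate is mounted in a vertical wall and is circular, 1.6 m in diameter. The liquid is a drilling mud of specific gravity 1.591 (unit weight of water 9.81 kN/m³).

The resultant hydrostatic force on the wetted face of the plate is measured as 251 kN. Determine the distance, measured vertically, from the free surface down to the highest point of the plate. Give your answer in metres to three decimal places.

d_top ≈ 7.198 m

γ = 1.591 × 9.81 = 15.60771 kN/m³.
A = π(0.8)² = 2.01062 m².
From F = γ·h_c·A, the centroid depth is h_c = 251/(15.60771 × 2.01062) = 7.99843 m.
The centroid is at the centre, 0.8 m below the top of the plate, so the highest point sits at h_top = 7.99843 − 0.8 = 7.19843 m below the surface.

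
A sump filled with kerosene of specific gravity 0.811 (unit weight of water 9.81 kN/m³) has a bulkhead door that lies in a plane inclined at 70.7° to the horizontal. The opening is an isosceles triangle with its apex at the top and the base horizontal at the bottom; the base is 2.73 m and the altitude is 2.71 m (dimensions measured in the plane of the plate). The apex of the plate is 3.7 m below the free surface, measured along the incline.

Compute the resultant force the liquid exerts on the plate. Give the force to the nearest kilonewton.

γ = 0.811 × 9.81 = 7.95591 kN/m³.
Let θ = 70.7° be the plate's angle to the horizontal; measure y along the incline from where the plane meets the free surface. Vertical depth h = y·sinθ with sinθ = 0.943801.
With the apex up, the centroid sits 2h/3 = 2 × 2.71/3 = 1.80667 m below the apex, so y_c = 3.7 + 1.80667 = 5.50667 m and h_c = 5.50667 × 0.943801 = 5.1972 m.
A = ½ × 2.73 × 2.71 = 3.69915 m².
Resultant F = γ·h_c·A = 7.95591 × 5.1972 × 3.69915 = 152.954 kN.

F ≈ 153 kN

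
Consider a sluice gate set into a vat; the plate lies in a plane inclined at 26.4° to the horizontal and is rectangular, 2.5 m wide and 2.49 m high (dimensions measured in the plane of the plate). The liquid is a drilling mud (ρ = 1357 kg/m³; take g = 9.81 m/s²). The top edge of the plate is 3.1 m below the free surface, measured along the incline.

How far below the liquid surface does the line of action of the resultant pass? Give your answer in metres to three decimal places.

γ = ρg = 1357 × 9.81 / 1000 = 13.31217 kN/m³.
Let θ = 26.4° be the plate's angle to the horizontal; measure y along the incline from where the plane meets the free surface. Vertical depth h = y·sinθ with sinθ = 0.444635.
The centroid lies 2.49/2 = 1.245 m below the top edge, so y_c = 3.1 + 1.245 = 4.345 m and h_c = 4.345 × 0.444635 = 1.93194 m.
A = 2.5 × 2.49 = 6.225 m².
Resultant F = γ·h_c·A = 13.31217 × 1.93194 × 6.225 = 160.097 kN.
I_c = b·h³/12 = 2.5 × 2.49³/12 = 3.2163 m⁴.
Centre of pressure: y_p = y_c + I_c/(y_c·A) = 4.345 + 3.2163/(4.345 × 6.225) = 4.345 + 0.118912 = 4.46391 m along the plane.
Vertically, h_p = y_p·sinθ = 4.46391 × 0.444635 = 1.98481 m.

h_p = 1.985 m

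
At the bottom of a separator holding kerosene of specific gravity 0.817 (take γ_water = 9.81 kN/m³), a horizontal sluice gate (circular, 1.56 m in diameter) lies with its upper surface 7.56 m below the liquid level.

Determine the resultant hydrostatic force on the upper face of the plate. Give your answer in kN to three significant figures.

γ = 0.817 × 9.81 = 8.01477 kN/m³.
The plate is horizontal, so pressure is uniform at p = γ·h = 8.01477 × 7.56 = 60.5917 kN/m².
A = π(0.78)² = 1.91134 m².
F = p·A = 60.5917 × 1.91134 = 115.811 kN.

F ≈ 116 kN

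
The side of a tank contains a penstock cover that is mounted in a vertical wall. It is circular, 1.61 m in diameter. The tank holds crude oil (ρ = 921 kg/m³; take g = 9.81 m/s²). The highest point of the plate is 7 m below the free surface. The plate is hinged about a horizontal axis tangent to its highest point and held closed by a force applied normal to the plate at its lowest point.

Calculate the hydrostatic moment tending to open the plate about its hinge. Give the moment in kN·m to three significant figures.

M ≈ 119 kN·m

γ = ρg = 921 × 9.81 / 1000 = 9.03501 kN/m³.
The centroid is at the centre, 0.805 m below the top of the plate, so the centroid depth is h_c = 7 + 0.805 = 7.805 m.
A = π(0.805)² = 2.03583 m².
Resultant F = γ·h_c·A = 9.03501 × 7.805 × 2.03583 = 143.563 kN.
I_c = πr⁴/4 = π × 0.805⁴/4 = 0.329817 m⁴.
Centre of pressure: y_p = y_c + I_c/(y_c·A) = 7.805 + 0.329817/(7.805 × 2.03583) = 7.805 + 0.0207567 = 7.82576 m along the plane.
The resultant acts 0.805 + 0.0207567 = 0.825757 m (along the plate) below the hinge at the top edge, so the moment about the hinge is M = F × 0.825757 = 143.563 × 0.825757 = 118.548 kN·m.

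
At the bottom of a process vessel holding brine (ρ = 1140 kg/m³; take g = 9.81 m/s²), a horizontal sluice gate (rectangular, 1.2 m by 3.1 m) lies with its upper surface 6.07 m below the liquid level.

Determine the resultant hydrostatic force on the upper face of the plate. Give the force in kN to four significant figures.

γ = ρg = 1140 × 9.81 / 1000 = 11.1834 kN/m³.
The plate is horizontal, so pressure is uniform at p = γ·h = 11.1834 × 6.07 = 67.8832 kN/m².
A = 1.2 × 3.1 = 3.72 m².
F = p·A = 67.8832 × 3.72 = 252.526 kN.

F ≈ 252.5 kN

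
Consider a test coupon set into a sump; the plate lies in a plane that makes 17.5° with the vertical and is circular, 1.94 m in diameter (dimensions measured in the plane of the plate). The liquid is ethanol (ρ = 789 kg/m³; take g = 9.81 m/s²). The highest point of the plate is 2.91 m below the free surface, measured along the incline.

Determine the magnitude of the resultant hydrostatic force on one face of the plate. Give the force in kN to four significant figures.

F ≈ 84.66 kN

γ = ρg = 789 × 9.81 / 1000 = 7.74009 kN/m³.
The plate makes 17.5° with the vertical, i.e. θ = 90° − 17.5° = 72.5° to the horizontal. Measuring y along the incline from the free-surface line, vertical depth h = y·sinθ with sinθ = 0.953717.
The centroid is at the centre, 0.97 m below the top of the plate, so y_c = 2.91 + 0.97 = 3.88 m and h_c = 3.88 × 0.953717 = 3.70042 m.
A = π(0.97)² = 2.95592 m².
Resultant F = γ·h_c·A = 7.74009 × 3.70042 × 2.95592 = 84.6622 kN.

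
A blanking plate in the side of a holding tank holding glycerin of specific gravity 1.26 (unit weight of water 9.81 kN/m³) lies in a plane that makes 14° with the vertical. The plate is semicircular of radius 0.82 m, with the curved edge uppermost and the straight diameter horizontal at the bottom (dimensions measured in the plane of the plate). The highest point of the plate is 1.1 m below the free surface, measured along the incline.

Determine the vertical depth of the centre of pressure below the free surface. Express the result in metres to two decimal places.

h_p = 1.55 m

γ = 1.26 × 9.81 = 12.3606 kN/m³.
The plate makes 14° with the vertical, i.e. θ = 90° − 14° = 76° to the horizontal. Measuring y along the incline from the free-surface line, vertical depth h = y·sinθ with sinθ = 0.970296.
The centroid lies 4r/(3π) = 0.348019 m above the diameter, so r − 4r/(3π) = 0.82 − 0.348019 = 0.471981 m below the topmost point, so y_c = 1.1 + 0.471981 = 1.57198 m and h_c = 1.57198 × 0.970296 = 1.52529 m.
A = πr²/2 = π × 0.82²/2 = 1.0562 m².
Resultant F = γ·h_c·A = 12.3606 × 1.52529 × 1.0562 = 19.9131 kN.
I_c = (π/8 − 8/(9π))·r⁴ = 0.109757 × 0.82⁴ = 0.0496235 m⁴.
Centre of pressure: y_p = y_c + I_c/(y_c·A) = 1.57198 + 0.0496235/(1.57198 × 1.0562) = 1.57198 + 0.0298878 = 1.60187 m along the plane.
Vertically, h_p = y_p·sinθ = 1.60187 × 0.970296 = 1.55429 m.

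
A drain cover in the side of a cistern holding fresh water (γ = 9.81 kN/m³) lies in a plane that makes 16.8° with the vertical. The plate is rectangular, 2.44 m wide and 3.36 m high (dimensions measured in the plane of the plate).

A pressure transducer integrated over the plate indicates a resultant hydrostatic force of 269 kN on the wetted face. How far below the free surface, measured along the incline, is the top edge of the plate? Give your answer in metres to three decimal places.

y_top ≈ 1.814 m

γ = 9.81 kN/m³.
A = 2.44 × 3.36 = 8.1984 m².
From F = γ·h_c·A, the centroid depth is h_c = 269/(9.81 × 8.1984) = 3.34468 m.
The plate makes 16.8° with the vertical, i.e. θ = 90° − 16.8° = 73.2° to the horizontal. Measuring y along the incline from the free-surface line, vertical depth h = y·sinθ with sinθ = 0.957319.
Along the incline, y_c = h_c/sinθ = 3.34468/0.957319 = 3.4938 m.
The centroid lies 3.36/2 = 1.68 m below the top edge, so the top edge sits at y_top = 3.4938 − 1.68 = 1.8138 m along the incline.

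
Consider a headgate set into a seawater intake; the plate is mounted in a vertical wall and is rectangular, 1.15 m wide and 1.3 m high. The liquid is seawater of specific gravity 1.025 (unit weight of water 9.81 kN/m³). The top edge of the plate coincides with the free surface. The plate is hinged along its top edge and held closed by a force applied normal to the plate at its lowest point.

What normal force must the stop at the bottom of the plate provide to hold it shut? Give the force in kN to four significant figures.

P ≈ 6.514 kN

γ = 1.025 × 9.81 = 10.05525 kN/m³.
The centroid lies 1.3/2 = 0.65 m below the top edge, so the centroid depth is h_c = 0.65 m.
A = 1.15 × 1.3 = 1.495 m².
Resultant F = γ·h_c·A = 10.05525 × 0.65 × 1.495 = 9.77119 kN.
I_c = b·h³/12 = 1.15 × 1.3³/12 = 0.210546 m⁴.
Centre of pressure: y_p = y_c + I_c/(y_c·A) = 0.65 + 0.210546/(0.65 × 1.495) = 0.65 + 0.216667 = 0.866667 m along the plane.
The resultant acts 0.65 + 0.216667 = 0.866667 m (along the plate) below the hinge at the top edge, so the moment about the hinge is M = F × 0.866667 = 9.77119 × 0.866667 = 8.46837 kN·m.
A normal force at the bottom, 1.3 m from the hinge, must supply this moment: P = 8.46837/1.3 = 6.51413 kN.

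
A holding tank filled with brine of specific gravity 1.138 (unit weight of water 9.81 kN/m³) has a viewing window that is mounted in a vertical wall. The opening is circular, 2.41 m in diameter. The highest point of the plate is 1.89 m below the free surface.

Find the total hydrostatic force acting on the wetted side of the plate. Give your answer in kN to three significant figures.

γ = 1.138 × 9.81 = 11.16378 kN/m³.
The centroid is at the centre, 1.205 m below the top of the plate, so the centroid depth is h_c = 1.89 + 1.205 = 3.095 m.
A = π(1.205)² = 4.56167 m².
Resultant F = γ·h_c·A = 11.16378 × 3.095 × 4.56167 = 157.614 kN.

F ≈ 158 kN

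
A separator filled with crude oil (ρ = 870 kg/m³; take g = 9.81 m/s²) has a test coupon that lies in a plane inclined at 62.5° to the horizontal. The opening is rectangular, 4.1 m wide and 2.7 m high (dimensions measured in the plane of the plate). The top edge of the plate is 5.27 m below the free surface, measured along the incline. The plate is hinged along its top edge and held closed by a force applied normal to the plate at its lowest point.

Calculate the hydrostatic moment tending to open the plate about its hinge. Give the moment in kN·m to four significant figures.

M ≈ 799.9 kN·m

γ = ρg = 870 × 9.81 / 1000 = 8.5347 kN/m³.
Let θ = 62.5° be the plate's angle to the horizontal; measure y along the incline from where the plane meets the free surface. Vertical depth h = y·sinθ with sinθ = 0.887011.
The centroid lies 2.7/2 = 1.35 m below the top edge, so y_c = 5.27 + 1.35 = 6.62 m and h_c = 6.62 × 0.887011 = 5.87201 m.
A = 4.1 × 2.7 = 11.07 m².
Resultant F = γ·h_c·A = 8.5347 × 5.87201 × 11.07 = 554.782 kN.
I_c = b·h³/12 = 4.1 × 2.7³/12 = 6.72503 m⁴.
Centre of pressure: y_p = y_c + I_c/(y_c·A) = 6.62 + 6.72503/(6.62 × 11.07) = 6.62 + 0.0917674 = 6.71177 m along the plane.
The resultant acts 1.35 + 0.0917674 = 1.44177 m (along the plate) below the hinge at the top edge, so the moment about the hinge is M = F × 1.44177 = 554.782 × 1.44177 = 799.868 kN·m.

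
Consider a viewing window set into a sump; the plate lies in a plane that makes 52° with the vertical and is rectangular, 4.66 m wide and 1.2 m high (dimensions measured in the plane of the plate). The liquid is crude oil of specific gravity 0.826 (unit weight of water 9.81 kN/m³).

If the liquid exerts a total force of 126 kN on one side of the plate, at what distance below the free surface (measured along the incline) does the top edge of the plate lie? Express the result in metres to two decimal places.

γ = 0.826 × 9.81 = 8.10306 kN/m³.
A = 4.66 × 1.2 = 5.592 m².
From F = γ·h_c·A, the centroid depth is h_c = 126/(8.10306 × 5.592) = 2.7807 m.
The plate makes 52° with the vertical, i.e. θ = 90° − 52° = 38° to the horizontal. Measuring y along the incline from the free-surface line, vertical depth h = y·sinθ with sinθ = 0.615661.
Along the incline, y_c = h_c/sinθ = 2.7807/0.615661 = 4.51661 m.
The centroid lies 1.2/2 = 0.6 m below the top edge, so the top edge sits at y_top = 4.51661 − 0.6 = 3.91661 m along the incline.

y_top ≈ 3.92 m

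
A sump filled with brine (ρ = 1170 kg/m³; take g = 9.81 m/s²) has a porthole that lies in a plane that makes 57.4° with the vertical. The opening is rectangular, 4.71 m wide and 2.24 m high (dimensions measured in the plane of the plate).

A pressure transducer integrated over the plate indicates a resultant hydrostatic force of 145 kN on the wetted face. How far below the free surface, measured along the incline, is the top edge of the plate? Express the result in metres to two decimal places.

γ = ρg = 1170 × 9.81 / 1000 = 11.4777 kN/m³.
A = 4.71 × 2.24 = 10.5504 m².
From F = γ·h_c·A, the centroid depth is h_c = 145/(11.4777 × 10.5504) = 1.19741 m.
The plate makes 57.4° with the vertical, i.e. θ = 90° − 57.4° = 32.6° to the horizontal. Measuring y along the incline from the free-surface line, vertical depth h = y·sinθ with sinθ = 0.538771.
Along the incline, y_c = h_c/sinθ = 1.19741/0.538771 = 2.22248 m.
The centroid lies 2.24/2 = 1.12 m below the top edge, so the top edge sits at y_top = 2.22248 − 1.12 = 1.10248 m along the incline.

y_top ≈ 1.10 m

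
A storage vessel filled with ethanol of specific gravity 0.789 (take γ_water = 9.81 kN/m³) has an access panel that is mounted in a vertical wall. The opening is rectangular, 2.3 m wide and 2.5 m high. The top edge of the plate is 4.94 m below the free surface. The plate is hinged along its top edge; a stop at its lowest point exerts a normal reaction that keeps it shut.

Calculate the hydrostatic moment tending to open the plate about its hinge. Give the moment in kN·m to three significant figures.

γ = 0.789 × 9.81 = 7.74009 kN/m³.
The centroid lies 2.5/2 = 1.25 m below the top edge, so the centroid depth is h_c = 4.94 + 1.25 = 6.19 m.
A = 2.3 × 2.5 = 5.75 m².
Resultant F = γ·h_c·A = 7.74009 × 6.19 × 5.75 = 275.489 kN.
I_c = b·h³/12 = 2.3 × 2.5³/12 = 2.99479 m⁴.
Centre of pressure: y_p = y_c + I_c/(y_c·A) = 6.19 + 2.99479/(6.19 × 5.75) = 6.19 + 0.084141 = 6.27414 m along the plane.
The resultant acts 1.25 + 0.084141 = 1.33414 m (along the plate) below the hinge at the top edge, so the moment about the hinge is M = F × 1.33414 = 275.489 × 1.33414 = 367.541 kN·m.

M ≈ 368 kN·m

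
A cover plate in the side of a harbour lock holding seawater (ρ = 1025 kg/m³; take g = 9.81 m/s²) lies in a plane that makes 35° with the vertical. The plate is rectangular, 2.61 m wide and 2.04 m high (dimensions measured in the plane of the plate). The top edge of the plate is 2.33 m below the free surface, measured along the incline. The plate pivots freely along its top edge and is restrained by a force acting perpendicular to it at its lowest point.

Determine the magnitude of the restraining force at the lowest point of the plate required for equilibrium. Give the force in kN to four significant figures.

P ≈ 80.91 kN

γ = ρg = 1025 × 9.81 / 1000 = 10.05525 kN/m³.
The plate makes 35° with the vertical, i.e. θ = 90° − 35° = 55° to the horizontal. Measuring y along the incline from the free-surface line, vertical depth h = y·sinθ with sinθ = 0.819152.
The centroid lies 2.04/2 = 1.02 m below the top edge, so y_c = 2.33 + 1.02 = 3.35 m and h_c = 3.35 × 0.819152 = 2.74416 m.
A = 2.61 × 2.04 = 5.3244 m².
Resultant F = γ·h_c·A = 10.05525 × 2.74416 × 5.3244 = 146.917 kN.
I_c = b·h³/12 = 2.61 × 2.04³/12 = 1.8465 m⁴.
Centre of pressure: y_p = y_c + I_c/(y_c·A) = 3.35 + 1.8465/(3.35 × 5.3244) = 3.35 + 0.103522 = 3.45352 m along the plane.
The resultant acts 1.02 + 0.103522 = 1.12352 m (along the plate) below the hinge at the top edge, so the moment about the hinge is M = F × 1.12352 = 146.917 × 1.12352 = 165.064 kN·m.
A normal force at the bottom, 2.04 m from the hinge, must supply this moment: P = 165.064/2.04 = 80.9137 kN.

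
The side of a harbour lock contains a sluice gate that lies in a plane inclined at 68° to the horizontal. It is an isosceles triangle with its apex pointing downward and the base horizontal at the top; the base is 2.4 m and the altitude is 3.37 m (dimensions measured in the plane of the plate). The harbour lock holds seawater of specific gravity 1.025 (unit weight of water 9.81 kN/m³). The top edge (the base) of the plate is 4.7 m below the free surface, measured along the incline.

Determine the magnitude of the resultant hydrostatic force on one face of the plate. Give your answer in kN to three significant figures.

γ = 1.025 × 9.81 = 10.05525 kN/m³.
Let θ = 68° be the plate's angle to the horizontal; measure y along the incline from where the plane meets the free surface. Vertical depth h = y·sinθ with sinθ = 0.927184.
With the apex down, the centroid sits h/3 = 3.37/3 = 1.12333 m below the base (the top edge), so y_c = 4.7 + 1.12333 = 5.82333 m and h_c = 5.82333 × 0.927184 = 5.3993 m.
A = ½ × 2.4 × 3.37 = 4.044 m².
Resultant F = γ·h_c·A = 10.05525 × 5.3993 × 4.044 = 219.554 kN.

F ≈ 220 kN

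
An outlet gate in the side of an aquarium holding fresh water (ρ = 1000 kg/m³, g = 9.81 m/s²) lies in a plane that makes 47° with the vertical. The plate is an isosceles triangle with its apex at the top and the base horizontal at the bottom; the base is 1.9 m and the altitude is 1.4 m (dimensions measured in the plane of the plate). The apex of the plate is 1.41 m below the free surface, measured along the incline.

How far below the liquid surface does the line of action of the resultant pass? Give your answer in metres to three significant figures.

h_p = 1.63 m

γ = ρg = 1000 × 9.81 = 9810 N/m³ = 9.81 kN/m³.
The plate makes 47° with the vertical, i.e. θ = 90° − 47° = 43° to the horizontal. Measuring y along the incline from the free-surface line, vertical depth h = y·sinθ with sinθ = 0.681998.
With the apex up, the centroid sits 2h/3 = 2 × 1.4/3 = 0.933333 m below the apex, so y_c = 1.41 + 0.933333 = 2.34333 m and h_c = 2.34333 × 0.681998 = 1.59815 m.
A = ½ × 1.9 × 1.4 = 1.33 m².
Resultant F = γ·h_c·A = 9.81 × 1.59815 × 1.33 = 20.8515 kN.
I_c = b·h³/36 = 1.9 × 1.4³/36 = 0.144822 m⁴.
Centre of pressure: y_p = y_c + I_c/(y_c·A) = 2.34333 + 0.144822/(2.34333 × 1.33) = 2.34333 + 0.0464675 = 2.3898 m along the plane.
Vertically, h_p = y_p·sinθ = 2.3898 × 0.681998 = 1.62984 m.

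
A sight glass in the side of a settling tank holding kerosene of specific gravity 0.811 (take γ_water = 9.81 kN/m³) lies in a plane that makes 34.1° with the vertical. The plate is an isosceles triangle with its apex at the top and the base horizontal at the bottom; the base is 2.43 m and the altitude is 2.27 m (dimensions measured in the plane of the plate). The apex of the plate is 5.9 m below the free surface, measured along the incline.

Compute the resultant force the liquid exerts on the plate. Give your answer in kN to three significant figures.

γ = 0.811 × 9.81 = 7.95591 kN/m³.
The plate makes 34.1° with the vertical, i.e. θ = 90° − 34.1° = 55.9° to the horizontal. Measuring y along the incline from the free-surface line, vertical depth h = y·sinθ with sinθ = 0.828060.
With the apex up, the centroid sits 2h/3 = 2 × 2.27/3 = 1.51333 m below the apex, so y_c = 5.9 + 1.51333 = 7.41333 m and h_c = 7.41333 × 0.828060 = 6.13868 m.
A = ½ × 2.43 × 2.27 = 2.75805 m².
Resultant F = γ·h_c·A = 7.95591 × 6.13868 × 2.75805 = 134.7 kN.

F ≈ 135 kN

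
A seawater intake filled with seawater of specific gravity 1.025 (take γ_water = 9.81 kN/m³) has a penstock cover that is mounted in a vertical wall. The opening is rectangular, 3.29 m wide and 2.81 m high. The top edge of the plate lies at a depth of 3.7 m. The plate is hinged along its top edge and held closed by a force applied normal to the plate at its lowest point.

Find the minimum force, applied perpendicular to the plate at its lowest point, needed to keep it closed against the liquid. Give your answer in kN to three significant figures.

P ≈ 259 kN

γ = 1.025 × 9.81 = 10.05525 kN/m³.
The centroid lies 2.81/2 = 1.405 m below the top edge, so the centroid depth is h_c = 3.7 + 1.405 = 5.105 m.
A = 3.29 × 2.81 = 9.2449 m².
Resultant F = γ·h_c·A = 10.05525 × 5.105 × 9.2449 = 474.56 kN.
I_c = b·h³/12 = 3.29 × 2.81³/12 = 6.08322 m⁴.
Centre of pressure: y_p = y_c + I_c/(y_c·A) = 5.105 + 6.08322/(5.105 × 9.2449) = 5.105 + 0.128895 = 5.2339 m along the plane.
The resultant acts 1.405 + 0.128895 = 1.5339 m (along the plate) below the hinge at the top edge, so the moment about the hinge is M = F × 1.5339 = 474.56 × 1.5339 = 727.928 kN·m.
A normal force at the bottom, 2.81 m from the hinge, must supply this moment: P = 727.928/2.81 = 259.049 kN.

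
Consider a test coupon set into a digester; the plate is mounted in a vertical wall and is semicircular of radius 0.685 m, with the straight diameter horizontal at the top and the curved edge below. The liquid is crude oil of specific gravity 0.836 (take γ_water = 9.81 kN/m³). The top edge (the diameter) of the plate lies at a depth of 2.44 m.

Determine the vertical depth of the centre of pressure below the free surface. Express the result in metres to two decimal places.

h_p = 2.74 m

γ = 0.836 × 9.81 = 8.20116 kN/m³.
The centroid of a semicircle lies 4r/(3π) = 0.290723 m from the diameter, here below the top edge, so the centroid depth is h_c = 2.44 + 0.290723 = 2.73072 m.
A = πr²/2 = π × 0.685²/2 = 0.737057 m².
Resultant F = γ·h_c·A = 8.20116 × 2.73072 × 0.737057 = 16.5064 kN.
I_c = (π/8 − 8/(9π))·r⁴ = 0.109757 × 0.685⁴ = 0.0241654 m⁴.
Centre of pressure: y_p = y_c + I_c/(y_c·A) = 2.73072 + 0.0241654/(2.73072 × 0.737057) = 2.73072 + 0.0120065 = 2.74273 m along the plane.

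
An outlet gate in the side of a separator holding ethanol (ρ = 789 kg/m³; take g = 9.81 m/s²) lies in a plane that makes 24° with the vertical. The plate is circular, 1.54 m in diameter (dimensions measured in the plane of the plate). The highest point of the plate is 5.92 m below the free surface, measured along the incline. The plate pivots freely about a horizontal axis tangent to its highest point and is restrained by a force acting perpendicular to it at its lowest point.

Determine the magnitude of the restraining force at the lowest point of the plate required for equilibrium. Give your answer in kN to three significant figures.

γ = ρg = 789 × 9.81 / 1000 = 7.74009 kN/m³.
The plate makes 24° with the vertical, i.e. θ = 90° − 24° = 66° to the horizontal. Measuring y along the incline from the free-surface line, vertical depth h = y·sinθ with sinθ = 0.913545.
The centroid is at the centre, 0.77 m below the top of the plate, so y_c = 5.92 + 0.77 = 6.69 m and h_c = 6.69 × 0.913545 = 6.11162 m.
A = π(0.77)² = 1.86265 m².
Resultant F = γ·h_c·A = 7.74009 × 6.11162 × 1.86265 = 88.1117 kN.
I_c = πr⁴/4 = π × 0.77⁴/4 = 0.276091 m⁴.
Centre of pressure: y_p = y_c + I_c/(y_c·A) = 6.69 + 0.276091/(6.69 × 1.86265) = 6.69 + 0.0221562 = 6.71216 m along the plane.
The resultant acts 0.77 + 0.0221562 = 0.792156 m (along the plate) below the hinge at the top edge, so the moment about the hinge is M = F × 0.792156 = 88.1117 × 0.792156 = 69.7982 kN·m.
A normal force at the bottom, 1.54 m from the hinge, must supply this moment: P = 69.7982/1.54 = 45.3235 kN.

P ≈ 45.3 kN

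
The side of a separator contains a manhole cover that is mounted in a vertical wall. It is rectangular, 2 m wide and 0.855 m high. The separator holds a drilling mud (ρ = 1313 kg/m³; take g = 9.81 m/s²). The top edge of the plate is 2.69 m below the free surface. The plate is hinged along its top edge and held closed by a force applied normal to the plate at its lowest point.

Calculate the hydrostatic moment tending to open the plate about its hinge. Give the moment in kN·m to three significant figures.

γ = ρg = 1313 × 9.81 / 1000 = 12.88053 kN/m³.
The centroid lies 0.855/2 = 0.4275 m below the top edge, so the centroid depth is h_c = 2.69 + 0.4275 = 3.1175 m.
A = 2 × 0.855 = 1.71 m².
Resultant F = γ·h_c·A = 12.88053 × 3.1175 × 1.71 = 68.6651 kN.
I_c = b·h³/12 = 2 × 0.855³/12 = 0.104171 m⁴.
Centre of pressure: y_p = y_c + I_c/(y_c·A) = 3.1175 + 0.104171/(3.1175 × 1.71) = 3.1175 + 0.0195409 = 3.13704 m along the plane.
The resultant acts 0.4275 + 0.0195409 = 0.447041 m (along the plate) below the hinge at the top edge, so the moment about the hinge is M = F × 0.447041 = 68.6651 × 0.447041 = 30.6961 kN·m.

M ≈ 30.7 kN·m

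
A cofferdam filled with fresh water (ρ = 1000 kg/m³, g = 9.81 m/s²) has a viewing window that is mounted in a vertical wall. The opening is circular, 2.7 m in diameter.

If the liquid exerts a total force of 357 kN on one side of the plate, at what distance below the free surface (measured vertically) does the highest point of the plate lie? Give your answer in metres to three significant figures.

γ = ρg = 1000 × 9.81 = 9810 N/m³ = 9.81 kN/m³.
A = π(1.35)² = 5.72555 m².
From F = γ·h_c·A, the centroid depth is h_c = 357/(9.81 × 5.72555) = 6.35597 m.
The centroid is at the centre, 1.35 m below the top of the plate, so the highest point sits at h_top = 6.35597 − 1.35 = 5.00597 m below the surface.

d_top ≈ 5.01 m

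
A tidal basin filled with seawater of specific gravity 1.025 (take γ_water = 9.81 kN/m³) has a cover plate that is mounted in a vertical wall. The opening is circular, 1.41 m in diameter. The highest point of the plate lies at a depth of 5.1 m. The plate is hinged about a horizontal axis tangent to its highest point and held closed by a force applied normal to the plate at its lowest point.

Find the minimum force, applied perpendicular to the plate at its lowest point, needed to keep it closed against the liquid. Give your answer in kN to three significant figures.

P ≈ 47.0 kN

γ = 1.025 × 9.81 = 10.05525 kN/m³.
The centroid is at the centre, 0.705 m below the top of the plate, so the centroid depth is h_c = 5.1 + 0.705 = 5.805 m.
A = π(0.705)² = 1.56145 m².
Resultant F = γ·h_c·A = 10.05525 × 5.805 × 1.56145 = 91.143 kN.
I_c = πr⁴/4 = π × 0.705⁴/4 = 0.19402 m⁴.
Centre of pressure: y_p = y_c + I_c/(y_c·A) = 5.805 + 0.19402/(5.805 × 1.56145) = 5.805 + 0.021405 = 5.8264 m along the plane.
The resultant acts 0.705 + 0.021405 = 0.726405 m (along the plate) below the hinge at the top edge, so the moment about the hinge is M = F × 0.726405 = 91.143 × 0.726405 = 66.2067 kN·m.
A normal force at the bottom, 1.41 m from the hinge, must supply this moment: P = 66.2067/1.41 = 46.9551 kN.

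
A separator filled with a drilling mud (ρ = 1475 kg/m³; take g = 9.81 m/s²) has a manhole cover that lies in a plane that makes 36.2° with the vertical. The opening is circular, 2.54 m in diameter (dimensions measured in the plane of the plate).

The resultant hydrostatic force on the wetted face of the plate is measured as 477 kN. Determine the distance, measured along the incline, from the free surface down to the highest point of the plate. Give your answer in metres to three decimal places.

y_top ≈ 6.792 m

γ = ρg = 1475 × 9.81 / 1000 = 14.46975 kN/m³.
A = π(1.27)² = 5.06707 m².
From F = γ·h_c·A, the centroid depth is h_c = 477/(14.46975 × 5.06707) = 6.5058 m.
The plate makes 36.2° with the vertical, i.e. θ = 90° − 36.2° = 53.8° to the horizontal. Measuring y along the incline from the free-surface line, vertical depth h = y·sinθ with sinθ = 0.806960.
Along the incline, y_c = h_c/sinθ = 6.5058/0.806960 = 8.06211 m.
The centroid is at the centre, 1.27 m below the top of the plate, so the highest point sits at y_top = 8.06211 − 1.27 = 6.79211 m along the incline.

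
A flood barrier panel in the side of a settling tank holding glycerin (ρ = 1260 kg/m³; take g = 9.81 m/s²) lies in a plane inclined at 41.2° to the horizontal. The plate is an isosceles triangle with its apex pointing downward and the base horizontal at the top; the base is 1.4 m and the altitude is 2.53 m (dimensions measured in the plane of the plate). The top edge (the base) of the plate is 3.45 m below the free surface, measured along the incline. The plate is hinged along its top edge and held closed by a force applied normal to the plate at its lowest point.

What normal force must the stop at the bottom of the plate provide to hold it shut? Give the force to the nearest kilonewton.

γ = ρg = 1260 × 9.81 / 1000 = 12.3606 kN/m³.
Let θ = 41.2° be the plate's angle to the horizontal; measure y along the incline from where the plane meets the free surface. Vertical depth h = y·sinθ with sinθ = 0.658689.
With the apex down, the centroid sits h/3 = 2.53/3 = 0.843333 m below the base (the top edge), so y_c = 3.45 + 0.843333 = 4.29333 m and h_c = 4.29333 × 0.658689 = 2.82797 m.
A = ½ × 1.4 × 2.53 = 1.771 m².
Resultant F = γ·h_c·A = 12.3606 × 2.82797 × 1.771 = 61.906 kN.
I_c = b·h³/36 = 1.4 × 2.53³/36 = 0.629777 m⁴.
Centre of pressure: y_p = y_c + I_c/(y_c·A) = 4.29333 + 0.629777/(4.29333 × 1.771) = 4.29333 + 0.0828274 = 4.37616 m along the plane.
The resultant acts 0.843333 + 0.0828274 = 0.92616 m (along the plate) below the hinge at the top edge, so the moment about the hinge is M = F × 0.92616 = 61.906 × 0.92616 = 57.3349 kN·m.
A normal force at the bottom, 2.53 m from the hinge, must supply this moment: P = 57.3349/2.53 = 22.662 kN.

P ≈ 23 kN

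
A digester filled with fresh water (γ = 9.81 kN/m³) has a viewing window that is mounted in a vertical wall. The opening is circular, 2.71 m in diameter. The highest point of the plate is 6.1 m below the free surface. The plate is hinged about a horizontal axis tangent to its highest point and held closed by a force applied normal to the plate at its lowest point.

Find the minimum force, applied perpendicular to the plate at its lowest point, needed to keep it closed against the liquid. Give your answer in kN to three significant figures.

P ≈ 221 kN

γ = 9.81 kN/m³.
The centroid is at the centre, 1.355 m below the top of the plate, so the centroid depth is h_c = 6.1 + 1.355 = 7.455 m.
A = π(1.355)² = 5.76804 m².
Resultant F = γ·h_c·A = 9.81 × 7.455 × 5.76804 = 421.837 kN.
I_c = πr⁴/4 = π × 1.355⁴/4 = 2.64757 m⁴.
Centre of pressure: y_p = y_c + I_c/(y_c·A) = 7.455 + 2.64757/(7.455 × 5.76804) = 7.455 + 0.0615703 = 7.51657 m along the plane.
The resultant acts 1.355 + 0.0615703 = 1.41657 m (along the plate) below the hinge at the top edge, so the moment about the hinge is M = F × 1.41657 = 421.837 × 1.41657 = 597.562 kN·m.
A normal force at the bottom, 2.71 m from the hinge, must supply this moment: P = 597.562/2.71 = 220.503 kN.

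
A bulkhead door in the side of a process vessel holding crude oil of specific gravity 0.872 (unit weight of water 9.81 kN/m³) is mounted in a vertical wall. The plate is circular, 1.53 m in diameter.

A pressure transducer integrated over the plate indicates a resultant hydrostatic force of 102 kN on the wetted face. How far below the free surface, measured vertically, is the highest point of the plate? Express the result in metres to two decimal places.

γ = 0.872 × 9.81 = 8.55432 kN/m³.
A = π(0.765)² = 1.83854 m².
From F = γ·h_c·A, the centroid depth is h_c = 102/(8.55432 × 1.83854) = 6.48547 m.
The centroid is at the centre, 0.765 m below the top of the plate, so the highest point sits at h_top = 6.48547 − 0.765 = 5.72047 m below the surface.

d_top ≈ 5.72 m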